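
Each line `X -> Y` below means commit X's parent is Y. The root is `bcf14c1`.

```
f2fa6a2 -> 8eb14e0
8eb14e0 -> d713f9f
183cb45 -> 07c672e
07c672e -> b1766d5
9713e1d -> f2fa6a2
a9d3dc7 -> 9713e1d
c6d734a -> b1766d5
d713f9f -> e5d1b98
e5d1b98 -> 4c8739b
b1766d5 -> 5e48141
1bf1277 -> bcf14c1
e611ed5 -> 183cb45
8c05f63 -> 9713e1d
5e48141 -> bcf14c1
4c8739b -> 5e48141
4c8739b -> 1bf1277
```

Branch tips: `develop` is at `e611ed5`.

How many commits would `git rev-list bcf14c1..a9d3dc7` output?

9

Reachable from a9d3dc7: {1bf1277, 4c8739b, 5e48141, 8eb14e0, 9713e1d, a9d3dc7, bcf14c1, d713f9f, e5d1b98, f2fa6a2}.
Reachable from bcf14c1: {bcf14c1}.
In a9d3dc7's history but not bcf14c1's: {1bf1277, 4c8739b, 5e48141, 8eb14e0, 9713e1d, a9d3dc7, d713f9f, e5d1b98, f2fa6a2} — 9 commits.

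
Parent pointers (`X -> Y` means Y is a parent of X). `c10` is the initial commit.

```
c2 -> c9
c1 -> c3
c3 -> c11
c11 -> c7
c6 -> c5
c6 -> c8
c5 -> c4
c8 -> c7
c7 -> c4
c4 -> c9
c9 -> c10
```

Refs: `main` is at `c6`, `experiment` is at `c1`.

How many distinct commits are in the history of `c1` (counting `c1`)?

7

Walking parent pointers from c1: reachable set = {c1, c10, c11, c3, c4, c7, c9}.
That is 7 commits.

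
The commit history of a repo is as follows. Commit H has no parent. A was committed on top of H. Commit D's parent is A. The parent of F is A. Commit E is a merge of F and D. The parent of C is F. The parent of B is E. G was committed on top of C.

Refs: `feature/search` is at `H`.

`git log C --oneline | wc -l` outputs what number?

Walking parent pointers from C: reachable set = {A, C, F, H}.
That is 4 commits.

4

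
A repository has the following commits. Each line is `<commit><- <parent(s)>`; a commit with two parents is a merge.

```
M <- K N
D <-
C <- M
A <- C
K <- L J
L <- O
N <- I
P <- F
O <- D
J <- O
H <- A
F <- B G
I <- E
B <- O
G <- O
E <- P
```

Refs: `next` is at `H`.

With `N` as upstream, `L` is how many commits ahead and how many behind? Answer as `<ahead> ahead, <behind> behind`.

Reachable from L: {D, L, O}.
Reachable from N: {B, D, E, F, G, I, N, O, P}.
Only in L's history (ahead): {L} — 1.
Only in N's history (behind): {B, E, F, G, I, N, P} — 7.

1 ahead, 7 behind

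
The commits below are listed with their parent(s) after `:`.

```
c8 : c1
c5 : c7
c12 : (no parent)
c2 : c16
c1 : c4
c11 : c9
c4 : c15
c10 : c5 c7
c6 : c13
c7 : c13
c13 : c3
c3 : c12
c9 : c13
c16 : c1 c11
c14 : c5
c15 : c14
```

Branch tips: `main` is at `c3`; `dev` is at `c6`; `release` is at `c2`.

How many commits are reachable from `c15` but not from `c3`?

5

Reachable from c15: {c12, c13, c14, c15, c3, c5, c7}.
Reachable from c3: {c12, c3}.
In c15's history but not c3's: {c13, c14, c15, c5, c7} — 5 commits.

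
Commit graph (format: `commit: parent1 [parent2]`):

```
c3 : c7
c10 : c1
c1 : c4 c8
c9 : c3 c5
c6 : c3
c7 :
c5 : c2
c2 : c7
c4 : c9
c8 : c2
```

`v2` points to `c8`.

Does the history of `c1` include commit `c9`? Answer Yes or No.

Ancestors of c1 (commits reachable by following parents): {c1, c2, c3, c4, c5, c7, c8, c9}.
c9 is in that set, so it is an ancestor of c1.

Yes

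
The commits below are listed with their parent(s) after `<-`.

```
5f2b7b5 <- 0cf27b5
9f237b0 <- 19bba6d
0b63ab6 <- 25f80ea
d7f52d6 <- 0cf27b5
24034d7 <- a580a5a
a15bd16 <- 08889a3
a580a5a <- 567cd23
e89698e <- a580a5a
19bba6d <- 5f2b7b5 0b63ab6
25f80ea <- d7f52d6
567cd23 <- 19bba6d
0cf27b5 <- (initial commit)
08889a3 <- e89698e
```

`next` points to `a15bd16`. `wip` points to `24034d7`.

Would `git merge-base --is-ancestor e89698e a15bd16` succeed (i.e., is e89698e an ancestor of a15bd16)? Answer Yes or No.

Yes

Ancestors of a15bd16 (commits reachable by following parents): {08889a3, 0b63ab6, 0cf27b5, 19bba6d, 25f80ea, 567cd23, 5f2b7b5, a15bd16, a580a5a, d7f52d6, e89698e}.
e89698e is in that set, so it is an ancestor of a15bd16.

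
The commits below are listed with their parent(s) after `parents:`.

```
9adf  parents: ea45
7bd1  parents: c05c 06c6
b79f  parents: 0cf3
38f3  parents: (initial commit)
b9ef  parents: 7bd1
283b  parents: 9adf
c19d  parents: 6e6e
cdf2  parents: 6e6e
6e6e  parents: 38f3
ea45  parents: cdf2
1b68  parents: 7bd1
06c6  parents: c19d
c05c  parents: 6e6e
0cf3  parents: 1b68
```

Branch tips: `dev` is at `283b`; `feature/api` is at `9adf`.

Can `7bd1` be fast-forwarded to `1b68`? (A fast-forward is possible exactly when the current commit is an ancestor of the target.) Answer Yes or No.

A fast-forward from 7bd1 to 1b68 is possible iff 7bd1 is an ancestor of 1b68.
Ancestors of 1b68: {06c6, 1b68, 38f3, 6e6e, 7bd1, c05c, c19d}.
7bd1 is among them, so fast-forward is possible.

Yes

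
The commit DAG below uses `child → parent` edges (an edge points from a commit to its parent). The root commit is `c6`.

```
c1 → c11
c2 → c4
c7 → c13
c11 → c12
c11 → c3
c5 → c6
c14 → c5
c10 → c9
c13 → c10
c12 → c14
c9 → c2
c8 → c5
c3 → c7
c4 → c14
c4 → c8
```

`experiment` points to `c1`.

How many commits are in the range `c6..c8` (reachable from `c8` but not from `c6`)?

Reachable from c8: {c5, c6, c8}.
Reachable from c6: {c6}.
In c8's history but not c6's: {c5, c8} — 2 commits.

2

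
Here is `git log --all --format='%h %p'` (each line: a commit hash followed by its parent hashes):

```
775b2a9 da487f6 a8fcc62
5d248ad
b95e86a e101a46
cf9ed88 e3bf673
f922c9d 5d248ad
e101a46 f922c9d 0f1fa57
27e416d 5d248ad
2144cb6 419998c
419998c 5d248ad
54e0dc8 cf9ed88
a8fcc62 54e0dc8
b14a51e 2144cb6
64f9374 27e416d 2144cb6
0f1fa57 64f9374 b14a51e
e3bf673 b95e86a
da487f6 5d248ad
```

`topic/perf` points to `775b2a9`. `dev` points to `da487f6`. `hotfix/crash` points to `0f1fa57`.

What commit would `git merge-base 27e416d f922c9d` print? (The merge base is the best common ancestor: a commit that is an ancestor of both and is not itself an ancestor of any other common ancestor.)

Ancestors of 27e416d: {27e416d, 5d248ad}.
Ancestors of f922c9d: {5d248ad, f922c9d}.
Common ancestors: {5d248ad}.
The only common ancestor is 5d248ad, so it is the merge base.

5d248ad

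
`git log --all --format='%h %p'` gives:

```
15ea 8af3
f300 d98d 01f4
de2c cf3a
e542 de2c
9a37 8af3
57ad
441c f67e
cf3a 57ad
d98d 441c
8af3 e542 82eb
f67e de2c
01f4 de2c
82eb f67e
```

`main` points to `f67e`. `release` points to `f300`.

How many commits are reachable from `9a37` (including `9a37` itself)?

8

Walking parent pointers from 9a37: reachable set = {57ad, 82eb, 8af3, 9a37, cf3a, de2c, e542, f67e}.
That is 8 commits.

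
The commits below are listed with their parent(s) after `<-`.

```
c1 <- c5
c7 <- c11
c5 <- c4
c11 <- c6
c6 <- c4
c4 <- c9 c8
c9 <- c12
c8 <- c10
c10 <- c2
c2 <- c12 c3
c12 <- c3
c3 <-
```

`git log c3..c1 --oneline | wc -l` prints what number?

Reachable from c1: {c1, c10, c12, c2, c3, c4, c5, c8, c9}.
Reachable from c3: {c3}.
In c1's history but not c3's: {c1, c10, c12, c2, c4, c5, c8, c9} — 8 commits.

8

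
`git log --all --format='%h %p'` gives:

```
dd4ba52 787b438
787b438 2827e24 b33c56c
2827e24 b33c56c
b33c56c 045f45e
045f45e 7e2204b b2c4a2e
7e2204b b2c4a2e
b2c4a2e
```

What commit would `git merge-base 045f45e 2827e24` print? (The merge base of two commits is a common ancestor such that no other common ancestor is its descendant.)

Ancestors of 045f45e: {045f45e, 7e2204b, b2c4a2e}.
Ancestors of 2827e24: {045f45e, 2827e24, 7e2204b, b2c4a2e, b33c56c}.
Common ancestors: {045f45e, 7e2204b, b2c4a2e}.
Among these, 045f45e is not an ancestor of any other common ancestor — it is the merge base.

045f45e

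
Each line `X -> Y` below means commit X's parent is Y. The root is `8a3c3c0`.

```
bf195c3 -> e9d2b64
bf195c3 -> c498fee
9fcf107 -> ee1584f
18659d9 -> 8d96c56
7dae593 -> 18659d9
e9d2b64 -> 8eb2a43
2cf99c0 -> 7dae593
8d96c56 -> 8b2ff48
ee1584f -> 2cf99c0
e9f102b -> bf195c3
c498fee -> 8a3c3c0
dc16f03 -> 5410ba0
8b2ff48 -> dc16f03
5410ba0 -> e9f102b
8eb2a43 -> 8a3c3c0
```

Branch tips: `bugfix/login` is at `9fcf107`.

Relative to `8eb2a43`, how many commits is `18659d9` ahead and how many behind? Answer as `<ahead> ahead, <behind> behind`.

9 ahead, 0 behind

Reachable from 18659d9: {18659d9, 5410ba0, 8a3c3c0, 8b2ff48, 8d96c56, 8eb2a43, bf195c3, c498fee, dc16f03, e9d2b64, e9f102b}.
Reachable from 8eb2a43: {8a3c3c0, 8eb2a43}.
Only in 18659d9's history (ahead): {18659d9, 5410ba0, 8b2ff48, 8d96c56, bf195c3, c498fee, dc16f03, e9d2b64, e9f102b} — 9.
Only in 8eb2a43's history (behind): {} — 0.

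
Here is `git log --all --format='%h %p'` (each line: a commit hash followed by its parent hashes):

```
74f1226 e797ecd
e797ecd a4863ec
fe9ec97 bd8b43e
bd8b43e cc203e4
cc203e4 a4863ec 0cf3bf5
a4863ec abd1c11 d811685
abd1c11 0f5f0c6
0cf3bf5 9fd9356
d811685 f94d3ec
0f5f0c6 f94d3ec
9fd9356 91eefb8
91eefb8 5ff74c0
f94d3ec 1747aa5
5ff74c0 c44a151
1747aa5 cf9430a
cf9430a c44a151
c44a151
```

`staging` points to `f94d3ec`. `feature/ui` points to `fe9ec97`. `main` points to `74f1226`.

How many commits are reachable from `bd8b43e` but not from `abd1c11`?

Reachable from bd8b43e: {0cf3bf5, 0f5f0c6, 1747aa5, 5ff74c0, 91eefb8, 9fd9356, a4863ec, abd1c11, bd8b43e, c44a151, cc203e4, cf9430a, d811685, f94d3ec}.
Reachable from abd1c11: {0f5f0c6, 1747aa5, abd1c11, c44a151, cf9430a, f94d3ec}.
In bd8b43e's history but not abd1c11's: {0cf3bf5, 5ff74c0, 91eefb8, 9fd9356, a4863ec, bd8b43e, cc203e4, d811685} — 8 commits.

8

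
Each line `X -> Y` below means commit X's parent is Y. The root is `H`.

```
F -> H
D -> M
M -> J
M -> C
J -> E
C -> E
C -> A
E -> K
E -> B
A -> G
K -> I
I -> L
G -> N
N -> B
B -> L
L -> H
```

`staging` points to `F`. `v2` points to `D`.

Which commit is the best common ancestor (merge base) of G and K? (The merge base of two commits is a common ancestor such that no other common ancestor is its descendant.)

L

Ancestors of G: {B, G, H, L, N}.
Ancestors of K: {H, I, K, L}.
Common ancestors: {H, L}.
Among these, L is not an ancestor of any other common ancestor — it is the merge base.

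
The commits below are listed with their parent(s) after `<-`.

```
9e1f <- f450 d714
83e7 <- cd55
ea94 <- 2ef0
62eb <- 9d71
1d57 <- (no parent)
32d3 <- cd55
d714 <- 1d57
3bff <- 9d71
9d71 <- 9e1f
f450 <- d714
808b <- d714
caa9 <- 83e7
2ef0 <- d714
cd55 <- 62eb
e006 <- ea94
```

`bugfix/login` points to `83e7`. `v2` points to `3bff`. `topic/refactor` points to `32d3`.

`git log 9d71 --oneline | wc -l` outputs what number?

5

Walking parent pointers from 9d71: reachable set = {1d57, 9d71, 9e1f, d714, f450}.
That is 5 commits.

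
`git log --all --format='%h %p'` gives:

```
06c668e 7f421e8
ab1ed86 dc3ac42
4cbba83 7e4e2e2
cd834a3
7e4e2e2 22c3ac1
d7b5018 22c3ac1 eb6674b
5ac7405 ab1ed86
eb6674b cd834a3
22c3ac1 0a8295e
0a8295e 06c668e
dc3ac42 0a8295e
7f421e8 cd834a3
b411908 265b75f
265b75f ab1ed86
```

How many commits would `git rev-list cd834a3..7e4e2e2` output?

Reachable from 7e4e2e2: {06c668e, 0a8295e, 22c3ac1, 7e4e2e2, 7f421e8, cd834a3}.
Reachable from cd834a3: {cd834a3}.
In 7e4e2e2's history but not cd834a3's: {06c668e, 0a8295e, 22c3ac1, 7e4e2e2, 7f421e8} — 5 commits.

5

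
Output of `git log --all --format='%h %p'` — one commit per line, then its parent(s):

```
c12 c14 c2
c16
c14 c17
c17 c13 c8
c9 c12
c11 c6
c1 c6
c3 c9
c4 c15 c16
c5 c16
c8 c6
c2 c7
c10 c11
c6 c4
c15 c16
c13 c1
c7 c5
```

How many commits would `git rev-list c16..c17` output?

7

Reachable from c17: {c1, c13, c15, c16, c17, c4, c6, c8}.
Reachable from c16: {c16}.
In c17's history but not c16's: {c1, c13, c15, c17, c4, c6, c8} — 7 commits.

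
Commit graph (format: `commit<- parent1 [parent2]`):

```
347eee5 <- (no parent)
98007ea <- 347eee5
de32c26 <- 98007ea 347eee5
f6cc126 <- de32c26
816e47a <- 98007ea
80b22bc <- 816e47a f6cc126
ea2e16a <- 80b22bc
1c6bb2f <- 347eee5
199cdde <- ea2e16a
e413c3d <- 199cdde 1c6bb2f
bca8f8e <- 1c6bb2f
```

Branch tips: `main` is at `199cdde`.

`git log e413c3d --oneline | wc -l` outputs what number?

10

Walking parent pointers from e413c3d: reachable set = {199cdde, 1c6bb2f, 347eee5, 80b22bc, 816e47a, 98007ea, de32c26, e413c3d, ea2e16a, f6cc126}.
That is 10 commits.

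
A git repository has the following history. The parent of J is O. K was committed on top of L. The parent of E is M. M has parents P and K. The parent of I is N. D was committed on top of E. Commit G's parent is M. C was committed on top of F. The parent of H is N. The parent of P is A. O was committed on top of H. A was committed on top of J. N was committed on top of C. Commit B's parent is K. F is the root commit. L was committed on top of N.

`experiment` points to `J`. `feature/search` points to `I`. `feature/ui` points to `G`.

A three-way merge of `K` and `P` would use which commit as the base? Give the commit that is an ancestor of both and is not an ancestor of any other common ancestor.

Ancestors of K: {C, F, K, L, N}.
Ancestors of P: {A, C, F, H, J, N, O, P}.
Common ancestors: {C, F, N}.
Among these, N is not an ancestor of any other common ancestor — it is the merge base.

N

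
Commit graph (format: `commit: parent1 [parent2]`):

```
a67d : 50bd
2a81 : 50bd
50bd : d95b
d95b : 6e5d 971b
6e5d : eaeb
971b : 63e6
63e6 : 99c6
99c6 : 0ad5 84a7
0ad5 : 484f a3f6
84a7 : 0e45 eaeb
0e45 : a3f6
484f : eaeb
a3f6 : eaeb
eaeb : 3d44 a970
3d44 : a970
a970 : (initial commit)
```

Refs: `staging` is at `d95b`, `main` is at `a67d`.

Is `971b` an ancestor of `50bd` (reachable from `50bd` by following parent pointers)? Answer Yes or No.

Ancestors of 50bd (commits reachable by following parents): {0ad5, 0e45, 3d44, 484f, 50bd, 63e6, 6e5d, 84a7, 971b, 99c6, a3f6, a970, d95b, eaeb}.
971b is in that set, so it is an ancestor of 50bd.

Yes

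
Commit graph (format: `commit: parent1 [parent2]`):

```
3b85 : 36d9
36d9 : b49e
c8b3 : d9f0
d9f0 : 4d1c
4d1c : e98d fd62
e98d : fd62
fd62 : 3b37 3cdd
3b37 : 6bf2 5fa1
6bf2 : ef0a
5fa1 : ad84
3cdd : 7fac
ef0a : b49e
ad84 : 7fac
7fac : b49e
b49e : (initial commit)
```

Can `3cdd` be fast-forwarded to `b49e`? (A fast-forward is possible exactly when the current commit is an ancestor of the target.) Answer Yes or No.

A fast-forward from 3cdd to b49e is possible iff 3cdd is an ancestor of b49e.
Ancestors of b49e: {b49e}.
3cdd is not among them, so fast-forward is not possible.

No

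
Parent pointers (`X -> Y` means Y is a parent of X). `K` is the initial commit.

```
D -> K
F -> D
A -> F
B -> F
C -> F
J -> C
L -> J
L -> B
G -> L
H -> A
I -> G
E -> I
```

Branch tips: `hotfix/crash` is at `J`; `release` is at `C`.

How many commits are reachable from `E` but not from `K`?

Reachable from E: {B, C, D, E, F, G, I, J, K, L}.
Reachable from K: {K}.
In E's history but not K's: {B, C, D, E, F, G, I, J, L} — 9 commits.

9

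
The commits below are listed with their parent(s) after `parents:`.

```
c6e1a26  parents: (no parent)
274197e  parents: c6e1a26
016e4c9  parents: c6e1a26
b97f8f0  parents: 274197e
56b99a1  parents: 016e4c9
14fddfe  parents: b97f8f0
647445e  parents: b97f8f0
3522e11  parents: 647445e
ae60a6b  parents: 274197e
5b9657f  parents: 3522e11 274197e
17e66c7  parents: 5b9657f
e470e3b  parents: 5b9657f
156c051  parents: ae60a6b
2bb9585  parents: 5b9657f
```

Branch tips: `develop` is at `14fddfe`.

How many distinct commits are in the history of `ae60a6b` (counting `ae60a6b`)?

3

Walking parent pointers from ae60a6b: reachable set = {274197e, ae60a6b, c6e1a26}.
That is 3 commits.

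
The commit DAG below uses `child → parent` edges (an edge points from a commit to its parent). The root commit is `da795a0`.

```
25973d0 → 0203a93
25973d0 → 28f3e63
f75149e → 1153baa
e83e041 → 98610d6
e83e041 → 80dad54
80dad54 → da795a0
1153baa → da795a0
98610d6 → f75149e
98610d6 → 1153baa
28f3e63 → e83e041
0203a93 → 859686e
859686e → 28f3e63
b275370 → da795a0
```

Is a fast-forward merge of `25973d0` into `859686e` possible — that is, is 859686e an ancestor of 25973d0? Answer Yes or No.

A fast-forward from 859686e to 25973d0 is possible iff 859686e is an ancestor of 25973d0.
Ancestors of 25973d0: {0203a93, 1153baa, 25973d0, 28f3e63, 80dad54, 859686e, 98610d6, da795a0, e83e041, f75149e}.
859686e is among them, so fast-forward is possible.

Yes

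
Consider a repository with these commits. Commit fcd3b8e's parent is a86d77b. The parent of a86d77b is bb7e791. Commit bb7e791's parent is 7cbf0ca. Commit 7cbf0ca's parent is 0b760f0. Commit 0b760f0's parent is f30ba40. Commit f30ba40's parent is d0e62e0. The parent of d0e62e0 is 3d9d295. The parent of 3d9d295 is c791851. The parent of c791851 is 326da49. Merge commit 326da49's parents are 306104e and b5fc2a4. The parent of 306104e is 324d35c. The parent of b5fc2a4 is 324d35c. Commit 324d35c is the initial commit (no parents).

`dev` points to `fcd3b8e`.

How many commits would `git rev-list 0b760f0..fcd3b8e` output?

4

Reachable from fcd3b8e: {0b760f0, 306104e, 324d35c, 326da49, 3d9d295, 7cbf0ca, a86d77b, b5fc2a4, bb7e791, c791851, d0e62e0, f30ba40, fcd3b8e}.
Reachable from 0b760f0: {0b760f0, 306104e, 324d35c, 326da49, 3d9d295, b5fc2a4, c791851, d0e62e0, f30ba40}.
In fcd3b8e's history but not 0b760f0's: {7cbf0ca, a86d77b, bb7e791, fcd3b8e} — 4 commits.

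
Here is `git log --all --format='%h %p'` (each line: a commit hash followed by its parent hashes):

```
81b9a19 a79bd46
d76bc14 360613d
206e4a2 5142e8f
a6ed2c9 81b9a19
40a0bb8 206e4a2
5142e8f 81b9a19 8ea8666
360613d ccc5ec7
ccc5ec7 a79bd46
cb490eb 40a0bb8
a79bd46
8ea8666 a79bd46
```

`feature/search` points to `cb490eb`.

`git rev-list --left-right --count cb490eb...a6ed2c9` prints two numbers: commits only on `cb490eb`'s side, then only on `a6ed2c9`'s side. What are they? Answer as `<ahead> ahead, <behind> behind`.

5 ahead, 1 behind

Reachable from cb490eb: {206e4a2, 40a0bb8, 5142e8f, 81b9a19, 8ea8666, a79bd46, cb490eb}.
Reachable from a6ed2c9: {81b9a19, a6ed2c9, a79bd46}.
Only in cb490eb's history (ahead): {206e4a2, 40a0bb8, 5142e8f, 8ea8666, cb490eb} — 5.
Only in a6ed2c9's history (behind): {a6ed2c9} — 1.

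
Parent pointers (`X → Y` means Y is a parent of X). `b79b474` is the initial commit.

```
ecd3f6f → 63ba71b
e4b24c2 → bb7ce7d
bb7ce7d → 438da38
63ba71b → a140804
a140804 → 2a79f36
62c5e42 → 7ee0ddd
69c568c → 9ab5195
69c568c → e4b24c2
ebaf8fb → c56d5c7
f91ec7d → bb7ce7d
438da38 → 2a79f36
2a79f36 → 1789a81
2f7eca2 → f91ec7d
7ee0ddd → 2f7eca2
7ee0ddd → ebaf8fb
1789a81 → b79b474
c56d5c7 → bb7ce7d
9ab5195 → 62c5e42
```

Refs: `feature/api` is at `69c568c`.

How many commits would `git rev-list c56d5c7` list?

Walking parent pointers from c56d5c7: reachable set = {1789a81, 2a79f36, 438da38, b79b474, bb7ce7d, c56d5c7}.
That is 6 commits.

6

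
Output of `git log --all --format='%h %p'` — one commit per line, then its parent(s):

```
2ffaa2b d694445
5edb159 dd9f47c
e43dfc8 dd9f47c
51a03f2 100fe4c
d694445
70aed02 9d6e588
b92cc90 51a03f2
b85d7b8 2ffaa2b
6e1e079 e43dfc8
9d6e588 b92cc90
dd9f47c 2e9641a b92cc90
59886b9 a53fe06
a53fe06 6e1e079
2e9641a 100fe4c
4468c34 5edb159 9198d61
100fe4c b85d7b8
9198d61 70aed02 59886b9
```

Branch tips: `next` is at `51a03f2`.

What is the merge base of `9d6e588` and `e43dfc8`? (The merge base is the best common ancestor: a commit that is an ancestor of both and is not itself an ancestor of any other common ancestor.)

Ancestors of 9d6e588: {100fe4c, 2ffaa2b, 51a03f2, 9d6e588, b85d7b8, b92cc90, d694445}.
Ancestors of e43dfc8: {100fe4c, 2e9641a, 2ffaa2b, 51a03f2, b85d7b8, b92cc90, d694445, dd9f47c, e43dfc8}.
Common ancestors: {100fe4c, 2ffaa2b, 51a03f2, b85d7b8, b92cc90, d694445}.
Among these, b92cc90 is not an ancestor of any other common ancestor — it is the merge base.

b92cc90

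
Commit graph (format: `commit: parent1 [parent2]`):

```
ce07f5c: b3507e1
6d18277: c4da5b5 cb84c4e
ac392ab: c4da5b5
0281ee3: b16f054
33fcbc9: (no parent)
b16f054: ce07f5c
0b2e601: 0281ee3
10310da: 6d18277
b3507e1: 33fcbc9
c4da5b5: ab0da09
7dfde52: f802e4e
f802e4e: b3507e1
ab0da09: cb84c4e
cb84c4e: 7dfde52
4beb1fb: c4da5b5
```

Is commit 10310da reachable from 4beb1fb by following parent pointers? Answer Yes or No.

Ancestors of 4beb1fb: {33fcbc9, 4beb1fb, 7dfde52, ab0da09, b3507e1, c4da5b5, cb84c4e, f802e4e}.
10310da is not in that set, so it is not an ancestor of 4beb1fb.

No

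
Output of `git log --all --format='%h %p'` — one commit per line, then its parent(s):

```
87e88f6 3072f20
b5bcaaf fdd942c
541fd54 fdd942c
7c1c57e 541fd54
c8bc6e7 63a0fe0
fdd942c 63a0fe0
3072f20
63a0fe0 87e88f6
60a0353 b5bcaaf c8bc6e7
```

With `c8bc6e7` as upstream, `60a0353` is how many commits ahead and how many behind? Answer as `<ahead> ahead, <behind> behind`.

3 ahead, 0 behind

Reachable from 60a0353: {3072f20, 60a0353, 63a0fe0, 87e88f6, b5bcaaf, c8bc6e7, fdd942c}.
Reachable from c8bc6e7: {3072f20, 63a0fe0, 87e88f6, c8bc6e7}.
Only in 60a0353's history (ahead): {60a0353, b5bcaaf, fdd942c} — 3.
Only in c8bc6e7's history (behind): {} — 0.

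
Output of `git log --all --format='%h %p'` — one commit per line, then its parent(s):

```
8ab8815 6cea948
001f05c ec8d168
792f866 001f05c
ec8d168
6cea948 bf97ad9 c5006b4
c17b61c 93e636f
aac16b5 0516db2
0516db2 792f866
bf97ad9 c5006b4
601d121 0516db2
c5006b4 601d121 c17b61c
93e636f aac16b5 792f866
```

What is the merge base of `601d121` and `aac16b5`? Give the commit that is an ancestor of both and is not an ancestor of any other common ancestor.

0516db2

Ancestors of 601d121: {001f05c, 0516db2, 601d121, 792f866, ec8d168}.
Ancestors of aac16b5: {001f05c, 0516db2, 792f866, aac16b5, ec8d168}.
Common ancestors: {001f05c, 0516db2, 792f866, ec8d168}.
Among these, 0516db2 is not an ancestor of any other common ancestor — it is the merge base.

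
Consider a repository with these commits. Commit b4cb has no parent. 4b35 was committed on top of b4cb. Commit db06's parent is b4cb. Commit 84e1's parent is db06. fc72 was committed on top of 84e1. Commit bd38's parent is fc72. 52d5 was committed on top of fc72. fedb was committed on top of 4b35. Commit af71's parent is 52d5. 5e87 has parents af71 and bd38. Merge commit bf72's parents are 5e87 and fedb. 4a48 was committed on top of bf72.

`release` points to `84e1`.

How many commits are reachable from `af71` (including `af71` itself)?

Walking parent pointers from af71: reachable set = {52d5, 84e1, af71, b4cb, db06, fc72}.
That is 6 commits.

6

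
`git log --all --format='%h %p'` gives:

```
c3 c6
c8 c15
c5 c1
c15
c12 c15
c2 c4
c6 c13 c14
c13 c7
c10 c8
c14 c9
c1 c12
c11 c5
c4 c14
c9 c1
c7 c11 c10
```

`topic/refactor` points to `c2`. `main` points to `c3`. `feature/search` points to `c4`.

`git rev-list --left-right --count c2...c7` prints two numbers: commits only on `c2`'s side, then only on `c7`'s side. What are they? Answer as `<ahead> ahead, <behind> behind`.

Reachable from c2: {c1, c12, c14, c15, c2, c4, c9}.
Reachable from c7: {c1, c10, c11, c12, c15, c5, c7, c8}.
Only in c2's history (ahead): {c14, c2, c4, c9} — 4.
Only in c7's history (behind): {c10, c11, c5, c7, c8} — 5.

4 ahead, 5 behind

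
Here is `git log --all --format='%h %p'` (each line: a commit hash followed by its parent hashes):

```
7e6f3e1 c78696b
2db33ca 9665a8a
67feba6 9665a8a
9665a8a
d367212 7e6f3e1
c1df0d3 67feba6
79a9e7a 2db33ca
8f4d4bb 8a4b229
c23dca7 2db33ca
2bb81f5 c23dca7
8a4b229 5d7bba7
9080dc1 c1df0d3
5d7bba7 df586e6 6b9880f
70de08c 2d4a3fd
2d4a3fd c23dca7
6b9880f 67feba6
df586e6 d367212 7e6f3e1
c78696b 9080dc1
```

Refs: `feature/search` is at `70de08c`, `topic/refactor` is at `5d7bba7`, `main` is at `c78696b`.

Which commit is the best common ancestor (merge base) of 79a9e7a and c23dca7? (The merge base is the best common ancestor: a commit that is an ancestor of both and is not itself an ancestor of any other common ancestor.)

2db33ca

Ancestors of 79a9e7a: {2db33ca, 79a9e7a, 9665a8a}.
Ancestors of c23dca7: {2db33ca, 9665a8a, c23dca7}.
Common ancestors: {2db33ca, 9665a8a}.
Among these, 2db33ca is not an ancestor of any other common ancestor — it is the merge base.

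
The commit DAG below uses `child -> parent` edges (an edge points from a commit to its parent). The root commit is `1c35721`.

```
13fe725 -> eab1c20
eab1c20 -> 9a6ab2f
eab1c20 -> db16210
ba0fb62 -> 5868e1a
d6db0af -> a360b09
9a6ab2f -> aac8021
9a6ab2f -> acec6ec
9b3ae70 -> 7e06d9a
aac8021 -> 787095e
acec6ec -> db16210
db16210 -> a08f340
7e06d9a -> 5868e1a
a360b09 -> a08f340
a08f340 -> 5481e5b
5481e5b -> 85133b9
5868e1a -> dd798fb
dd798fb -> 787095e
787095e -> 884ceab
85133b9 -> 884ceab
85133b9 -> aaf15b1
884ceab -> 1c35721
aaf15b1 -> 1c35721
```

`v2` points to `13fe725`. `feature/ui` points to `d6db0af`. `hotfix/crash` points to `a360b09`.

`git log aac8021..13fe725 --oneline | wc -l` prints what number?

9

Reachable from 13fe725: {13fe725, 1c35721, 5481e5b, 787095e, 85133b9, 884ceab, 9a6ab2f, a08f340, aac8021, aaf15b1, acec6ec, db16210, eab1c20}.
Reachable from aac8021: {1c35721, 787095e, 884ceab, aac8021}.
In 13fe725's history but not aac8021's: {13fe725, 5481e5b, 85133b9, 9a6ab2f, a08f340, aaf15b1, acec6ec, db16210, eab1c20} — 9 commits.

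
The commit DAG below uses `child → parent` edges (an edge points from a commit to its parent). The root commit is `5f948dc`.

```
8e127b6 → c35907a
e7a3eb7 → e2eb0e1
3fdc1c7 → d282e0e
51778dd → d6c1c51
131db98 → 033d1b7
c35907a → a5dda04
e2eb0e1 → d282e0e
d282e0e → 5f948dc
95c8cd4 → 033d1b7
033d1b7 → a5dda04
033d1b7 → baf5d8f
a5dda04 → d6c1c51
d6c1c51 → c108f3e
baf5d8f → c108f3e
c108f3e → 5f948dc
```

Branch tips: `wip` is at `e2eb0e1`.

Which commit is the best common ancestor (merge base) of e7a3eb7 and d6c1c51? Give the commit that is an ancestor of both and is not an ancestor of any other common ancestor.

Ancestors of e7a3eb7: {5f948dc, d282e0e, e2eb0e1, e7a3eb7}.
Ancestors of d6c1c51: {5f948dc, c108f3e, d6c1c51}.
Common ancestors: {5f948dc}.
The only common ancestor is 5f948dc, so it is the merge base.

5f948dc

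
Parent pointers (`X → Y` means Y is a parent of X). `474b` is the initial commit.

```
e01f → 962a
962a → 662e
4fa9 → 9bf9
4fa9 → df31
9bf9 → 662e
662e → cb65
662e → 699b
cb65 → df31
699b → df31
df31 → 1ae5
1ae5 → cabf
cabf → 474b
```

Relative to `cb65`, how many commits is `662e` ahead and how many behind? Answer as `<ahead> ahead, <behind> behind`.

2 ahead, 0 behind

Reachable from 662e: {1ae5, 474b, 662e, 699b, cabf, cb65, df31}.
Reachable from cb65: {1ae5, 474b, cabf, cb65, df31}.
Only in 662e's history (ahead): {662e, 699b} — 2.
Only in cb65's history (behind): {} — 0.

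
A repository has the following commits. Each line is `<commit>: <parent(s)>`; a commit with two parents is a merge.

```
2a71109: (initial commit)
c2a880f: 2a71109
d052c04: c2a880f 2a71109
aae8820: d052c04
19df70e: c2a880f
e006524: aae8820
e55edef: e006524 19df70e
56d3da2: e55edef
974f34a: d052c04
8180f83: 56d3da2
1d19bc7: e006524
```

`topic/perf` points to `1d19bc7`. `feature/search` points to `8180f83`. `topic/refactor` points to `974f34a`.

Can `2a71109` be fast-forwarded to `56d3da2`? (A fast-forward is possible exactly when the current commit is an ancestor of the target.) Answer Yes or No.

A fast-forward from 2a71109 to 56d3da2 is possible iff 2a71109 is an ancestor of 56d3da2.
Ancestors of 56d3da2: {19df70e, 2a71109, 56d3da2, aae8820, c2a880f, d052c04, e006524, e55edef}.
2a71109 is among them, so fast-forward is possible.

Yes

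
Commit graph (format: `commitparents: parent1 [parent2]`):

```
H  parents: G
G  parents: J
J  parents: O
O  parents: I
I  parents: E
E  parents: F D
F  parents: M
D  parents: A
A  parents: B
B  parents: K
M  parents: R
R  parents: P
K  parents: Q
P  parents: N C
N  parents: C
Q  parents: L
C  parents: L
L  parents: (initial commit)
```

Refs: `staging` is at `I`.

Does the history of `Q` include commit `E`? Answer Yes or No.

Ancestors of Q: {L, Q}.
E is not in that set, so it is not an ancestor of Q.

No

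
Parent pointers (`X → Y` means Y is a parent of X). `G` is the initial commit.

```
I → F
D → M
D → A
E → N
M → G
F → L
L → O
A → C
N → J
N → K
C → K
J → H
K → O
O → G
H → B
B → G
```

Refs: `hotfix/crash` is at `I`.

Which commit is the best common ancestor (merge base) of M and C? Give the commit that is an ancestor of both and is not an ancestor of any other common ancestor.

G

Ancestors of M: {G, M}.
Ancestors of C: {C, G, K, O}.
Common ancestors: {G}.
The only common ancestor is G, so it is the merge base.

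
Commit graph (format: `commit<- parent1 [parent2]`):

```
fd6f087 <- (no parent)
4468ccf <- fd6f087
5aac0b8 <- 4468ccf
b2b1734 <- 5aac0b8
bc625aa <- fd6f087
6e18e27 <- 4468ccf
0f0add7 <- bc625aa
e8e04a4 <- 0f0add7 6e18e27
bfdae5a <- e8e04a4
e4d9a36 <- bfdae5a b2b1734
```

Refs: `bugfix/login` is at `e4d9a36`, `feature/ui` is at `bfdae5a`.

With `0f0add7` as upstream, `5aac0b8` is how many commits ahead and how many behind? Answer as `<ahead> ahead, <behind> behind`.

Reachable from 5aac0b8: {4468ccf, 5aac0b8, fd6f087}.
Reachable from 0f0add7: {0f0add7, bc625aa, fd6f087}.
Only in 5aac0b8's history (ahead): {4468ccf, 5aac0b8} — 2.
Only in 0f0add7's history (behind): {0f0add7, bc625aa} — 2.

2 ahead, 2 behind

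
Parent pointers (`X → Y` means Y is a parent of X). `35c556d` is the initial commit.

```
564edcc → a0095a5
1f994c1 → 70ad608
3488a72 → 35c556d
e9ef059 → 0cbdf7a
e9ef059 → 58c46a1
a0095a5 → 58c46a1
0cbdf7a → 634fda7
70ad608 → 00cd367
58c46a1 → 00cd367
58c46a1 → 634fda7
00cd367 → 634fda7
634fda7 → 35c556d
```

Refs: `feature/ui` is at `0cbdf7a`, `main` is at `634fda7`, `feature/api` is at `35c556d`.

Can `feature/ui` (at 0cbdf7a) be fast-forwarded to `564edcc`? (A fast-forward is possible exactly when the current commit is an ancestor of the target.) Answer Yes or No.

A fast-forward from 0cbdf7a to 564edcc is possible iff 0cbdf7a is an ancestor of 564edcc.
Ancestors of 564edcc: {00cd367, 35c556d, 564edcc, 58c46a1, 634fda7, a0095a5}.
0cbdf7a is not among them, so fast-forward is not possible.

No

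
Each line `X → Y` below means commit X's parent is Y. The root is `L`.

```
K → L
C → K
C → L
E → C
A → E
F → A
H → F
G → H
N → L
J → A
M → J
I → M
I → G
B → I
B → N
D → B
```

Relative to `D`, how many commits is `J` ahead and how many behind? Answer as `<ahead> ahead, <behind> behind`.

0 ahead, 8 behind

Reachable from J: {A, C, E, J, K, L}.
Reachable from D: {A, B, C, D, E, F, G, H, I, J, K, L, M, N}.
Only in J's history (ahead): {} — 0.
Only in D's history (behind): {B, D, F, G, H, I, M, N} — 8.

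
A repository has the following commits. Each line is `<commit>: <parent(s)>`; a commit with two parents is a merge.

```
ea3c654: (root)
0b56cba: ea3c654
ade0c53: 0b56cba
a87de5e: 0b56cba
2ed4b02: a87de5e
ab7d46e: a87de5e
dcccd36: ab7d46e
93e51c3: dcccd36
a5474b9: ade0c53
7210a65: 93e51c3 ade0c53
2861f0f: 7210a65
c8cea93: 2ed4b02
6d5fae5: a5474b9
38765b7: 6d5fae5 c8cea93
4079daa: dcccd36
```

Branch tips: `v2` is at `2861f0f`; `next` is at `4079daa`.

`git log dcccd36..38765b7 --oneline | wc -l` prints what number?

6

Reachable from 38765b7: {0b56cba, 2ed4b02, 38765b7, 6d5fae5, a5474b9, a87de5e, ade0c53, c8cea93, ea3c654}.
Reachable from dcccd36: {0b56cba, a87de5e, ab7d46e, dcccd36, ea3c654}.
In 38765b7's history but not dcccd36's: {2ed4b02, 38765b7, 6d5fae5, a5474b9, ade0c53, c8cea93} — 6 commits.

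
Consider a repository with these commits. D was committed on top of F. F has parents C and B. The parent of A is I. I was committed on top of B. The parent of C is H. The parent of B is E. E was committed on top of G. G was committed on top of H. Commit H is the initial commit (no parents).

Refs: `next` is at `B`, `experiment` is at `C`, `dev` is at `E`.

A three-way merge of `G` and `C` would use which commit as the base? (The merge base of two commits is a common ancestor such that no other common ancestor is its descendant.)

Ancestors of G: {G, H}.
Ancestors of C: {C, H}.
Common ancestors: {H}.
The only common ancestor is H, so it is the merge base.

H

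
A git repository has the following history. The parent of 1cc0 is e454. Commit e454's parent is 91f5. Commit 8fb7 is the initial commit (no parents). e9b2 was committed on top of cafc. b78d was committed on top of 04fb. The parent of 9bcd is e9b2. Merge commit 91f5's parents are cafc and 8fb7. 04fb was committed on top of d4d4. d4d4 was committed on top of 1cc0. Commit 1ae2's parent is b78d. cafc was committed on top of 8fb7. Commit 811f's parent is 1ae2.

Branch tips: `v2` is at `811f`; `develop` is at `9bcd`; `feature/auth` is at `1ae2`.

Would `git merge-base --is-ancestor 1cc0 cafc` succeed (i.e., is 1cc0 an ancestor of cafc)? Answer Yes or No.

No

Ancestors of cafc: {8fb7, cafc}.
1cc0 is not in that set, so it is not an ancestor of cafc.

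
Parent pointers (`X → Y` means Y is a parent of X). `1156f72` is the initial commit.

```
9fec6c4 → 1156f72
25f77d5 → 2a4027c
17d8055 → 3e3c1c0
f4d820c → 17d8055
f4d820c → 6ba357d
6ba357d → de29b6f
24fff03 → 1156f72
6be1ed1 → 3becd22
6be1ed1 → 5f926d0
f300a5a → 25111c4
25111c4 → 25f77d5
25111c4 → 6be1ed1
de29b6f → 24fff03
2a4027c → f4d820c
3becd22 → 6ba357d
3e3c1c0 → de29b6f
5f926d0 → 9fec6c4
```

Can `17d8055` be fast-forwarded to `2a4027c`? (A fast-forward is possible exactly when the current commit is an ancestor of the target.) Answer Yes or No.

A fast-forward from 17d8055 to 2a4027c is possible iff 17d8055 is an ancestor of 2a4027c.
Ancestors of 2a4027c: {1156f72, 17d8055, 24fff03, 2a4027c, 3e3c1c0, 6ba357d, de29b6f, f4d820c}.
17d8055 is among them, so fast-forward is possible.

Yes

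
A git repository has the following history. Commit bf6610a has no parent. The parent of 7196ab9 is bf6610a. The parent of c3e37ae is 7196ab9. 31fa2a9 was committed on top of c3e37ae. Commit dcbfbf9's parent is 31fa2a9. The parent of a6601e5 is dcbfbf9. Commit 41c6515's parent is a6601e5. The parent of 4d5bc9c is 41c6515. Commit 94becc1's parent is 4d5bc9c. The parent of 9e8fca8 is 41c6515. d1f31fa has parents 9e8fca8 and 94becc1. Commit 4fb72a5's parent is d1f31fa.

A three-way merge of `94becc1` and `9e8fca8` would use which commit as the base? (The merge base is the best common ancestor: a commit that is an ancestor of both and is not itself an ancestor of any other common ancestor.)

41c6515

Ancestors of 94becc1: {31fa2a9, 41c6515, 4d5bc9c, 7196ab9, 94becc1, a6601e5, bf6610a, c3e37ae, dcbfbf9}.
Ancestors of 9e8fca8: {31fa2a9, 41c6515, 7196ab9, 9e8fca8, a6601e5, bf6610a, c3e37ae, dcbfbf9}.
Common ancestors: {31fa2a9, 41c6515, 7196ab9, a6601e5, bf6610a, c3e37ae, dcbfbf9}.
Among these, 41c6515 is not an ancestor of any other common ancestor — it is the merge base.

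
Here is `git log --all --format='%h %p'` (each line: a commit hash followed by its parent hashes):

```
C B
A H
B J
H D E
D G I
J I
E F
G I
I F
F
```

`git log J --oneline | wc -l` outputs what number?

3

Walking parent pointers from J: reachable set = {F, I, J}.
That is 3 commits.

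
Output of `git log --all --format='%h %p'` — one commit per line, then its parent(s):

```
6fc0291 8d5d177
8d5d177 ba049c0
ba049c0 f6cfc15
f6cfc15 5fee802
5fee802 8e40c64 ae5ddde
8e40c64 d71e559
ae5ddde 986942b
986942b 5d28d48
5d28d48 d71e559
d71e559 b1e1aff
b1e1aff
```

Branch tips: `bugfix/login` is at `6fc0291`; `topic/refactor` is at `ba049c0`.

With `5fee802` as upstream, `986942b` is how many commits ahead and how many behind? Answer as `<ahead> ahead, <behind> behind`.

0 ahead, 3 behind

Reachable from 986942b: {5d28d48, 986942b, b1e1aff, d71e559}.
Reachable from 5fee802: {5d28d48, 5fee802, 8e40c64, 986942b, ae5ddde, b1e1aff, d71e559}.
Only in 986942b's history (ahead): {} — 0.
Only in 5fee802's history (behind): {5fee802, 8e40c64, ae5ddde} — 3.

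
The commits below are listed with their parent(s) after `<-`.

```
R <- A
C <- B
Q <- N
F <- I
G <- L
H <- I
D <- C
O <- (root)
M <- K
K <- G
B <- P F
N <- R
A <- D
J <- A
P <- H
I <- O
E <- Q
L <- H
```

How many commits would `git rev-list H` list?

3

Walking parent pointers from H: reachable set = {H, I, O}.
That is 3 commits.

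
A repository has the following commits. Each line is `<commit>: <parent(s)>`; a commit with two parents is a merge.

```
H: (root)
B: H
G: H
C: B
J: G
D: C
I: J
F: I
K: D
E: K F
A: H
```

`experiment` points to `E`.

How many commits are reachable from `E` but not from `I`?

Reachable from E: {B, C, D, E, F, G, H, I, J, K}.
Reachable from I: {G, H, I, J}.
In E's history but not I's: {B, C, D, E, F, K} — 6 commits.

6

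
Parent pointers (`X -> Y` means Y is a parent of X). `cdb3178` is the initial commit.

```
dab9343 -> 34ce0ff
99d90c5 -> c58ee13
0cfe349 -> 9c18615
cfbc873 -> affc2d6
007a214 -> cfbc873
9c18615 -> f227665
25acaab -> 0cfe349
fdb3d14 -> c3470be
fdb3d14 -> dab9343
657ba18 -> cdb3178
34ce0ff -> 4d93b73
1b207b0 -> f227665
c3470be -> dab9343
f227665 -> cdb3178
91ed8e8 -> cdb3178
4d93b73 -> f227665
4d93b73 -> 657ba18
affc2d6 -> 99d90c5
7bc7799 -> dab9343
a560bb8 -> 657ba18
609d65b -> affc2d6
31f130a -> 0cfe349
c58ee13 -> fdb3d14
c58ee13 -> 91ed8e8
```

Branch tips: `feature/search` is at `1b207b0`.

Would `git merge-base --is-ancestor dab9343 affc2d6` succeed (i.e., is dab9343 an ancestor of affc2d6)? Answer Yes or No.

Ancestors of affc2d6 (commits reachable by following parents): {34ce0ff, 4d93b73, 657ba18, 91ed8e8, 99d90c5, affc2d6, c3470be, c58ee13, cdb3178, dab9343, f227665, fdb3d14}.
dab9343 is in that set, so it is an ancestor of affc2d6.

Yes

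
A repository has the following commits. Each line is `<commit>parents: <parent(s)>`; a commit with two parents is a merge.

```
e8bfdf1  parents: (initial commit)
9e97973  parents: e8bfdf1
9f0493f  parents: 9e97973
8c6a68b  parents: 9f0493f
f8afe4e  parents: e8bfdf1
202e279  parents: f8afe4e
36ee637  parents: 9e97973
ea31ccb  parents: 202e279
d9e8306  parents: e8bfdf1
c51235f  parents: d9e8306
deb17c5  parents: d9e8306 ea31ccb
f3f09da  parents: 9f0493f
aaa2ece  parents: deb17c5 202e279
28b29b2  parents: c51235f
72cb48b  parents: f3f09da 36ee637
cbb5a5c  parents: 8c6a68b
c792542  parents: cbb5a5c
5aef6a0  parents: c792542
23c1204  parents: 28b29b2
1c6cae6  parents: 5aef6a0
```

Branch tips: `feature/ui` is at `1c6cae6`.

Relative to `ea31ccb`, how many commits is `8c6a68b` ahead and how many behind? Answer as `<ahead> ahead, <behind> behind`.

3 ahead, 3 behind

Reachable from 8c6a68b: {8c6a68b, 9e97973, 9f0493f, e8bfdf1}.
Reachable from ea31ccb: {202e279, e8bfdf1, ea31ccb, f8afe4e}.
Only in 8c6a68b's history (ahead): {8c6a68b, 9e97973, 9f0493f} — 3.
Only in ea31ccb's history (behind): {202e279, ea31ccb, f8afe4e} — 3.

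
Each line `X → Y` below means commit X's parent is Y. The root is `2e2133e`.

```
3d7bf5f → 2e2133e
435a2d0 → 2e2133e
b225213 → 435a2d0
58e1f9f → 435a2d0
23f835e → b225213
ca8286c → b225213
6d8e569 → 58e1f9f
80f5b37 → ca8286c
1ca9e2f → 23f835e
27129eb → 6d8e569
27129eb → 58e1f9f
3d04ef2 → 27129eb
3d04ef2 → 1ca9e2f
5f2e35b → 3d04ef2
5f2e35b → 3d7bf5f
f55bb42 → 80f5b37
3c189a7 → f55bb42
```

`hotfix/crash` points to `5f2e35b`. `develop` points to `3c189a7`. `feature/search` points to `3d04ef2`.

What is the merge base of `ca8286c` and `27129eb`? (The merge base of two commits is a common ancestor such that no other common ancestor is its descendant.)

435a2d0

Ancestors of ca8286c: {2e2133e, 435a2d0, b225213, ca8286c}.
Ancestors of 27129eb: {27129eb, 2e2133e, 435a2d0, 58e1f9f, 6d8e569}.
Common ancestors: {2e2133e, 435a2d0}.
Among these, 435a2d0 is not an ancestor of any other common ancestor — it is the merge base.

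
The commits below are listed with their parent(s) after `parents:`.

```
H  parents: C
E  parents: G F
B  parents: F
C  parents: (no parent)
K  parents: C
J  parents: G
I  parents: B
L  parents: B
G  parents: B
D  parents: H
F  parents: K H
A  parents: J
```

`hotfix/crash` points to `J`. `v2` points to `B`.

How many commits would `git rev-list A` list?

Walking parent pointers from A: reachable set = {A, B, C, F, G, H, J, K}.
That is 8 commits.

8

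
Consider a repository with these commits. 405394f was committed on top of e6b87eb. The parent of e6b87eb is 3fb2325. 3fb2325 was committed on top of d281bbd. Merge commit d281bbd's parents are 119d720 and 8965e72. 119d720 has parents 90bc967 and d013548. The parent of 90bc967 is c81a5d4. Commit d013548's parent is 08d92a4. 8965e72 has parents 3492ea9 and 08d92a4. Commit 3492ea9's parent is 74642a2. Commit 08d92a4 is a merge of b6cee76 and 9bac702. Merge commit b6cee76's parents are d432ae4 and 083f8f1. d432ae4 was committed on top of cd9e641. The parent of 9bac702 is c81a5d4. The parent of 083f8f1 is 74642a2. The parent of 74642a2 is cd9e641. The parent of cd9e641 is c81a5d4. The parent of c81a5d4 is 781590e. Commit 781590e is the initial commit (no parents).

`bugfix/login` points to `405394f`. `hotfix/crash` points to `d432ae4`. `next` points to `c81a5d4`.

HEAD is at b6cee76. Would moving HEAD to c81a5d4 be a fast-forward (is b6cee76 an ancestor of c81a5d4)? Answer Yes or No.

No

A fast-forward from b6cee76 to c81a5d4 is possible iff b6cee76 is an ancestor of c81a5d4.
Ancestors of c81a5d4: {781590e, c81a5d4}.
b6cee76 is not among them, so fast-forward is not possible.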